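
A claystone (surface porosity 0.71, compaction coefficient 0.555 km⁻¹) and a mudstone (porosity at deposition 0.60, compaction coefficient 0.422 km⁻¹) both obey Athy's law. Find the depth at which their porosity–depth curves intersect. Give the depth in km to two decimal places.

Set phi₀ₐ e^(−kₐd) = phi₀ᵦ e^(−kᵦd) ⇒ ln(phi₀ₐ/phi₀ᵦ) = (kₐ − kᵦ)·d
d = ln(0.71/0.6) / (0.555 − 0.422) = 0.1683 / 0.133 = 1.266 km

1.27 km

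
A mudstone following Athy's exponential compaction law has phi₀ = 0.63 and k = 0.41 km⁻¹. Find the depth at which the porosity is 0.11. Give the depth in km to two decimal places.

Invert Athy's law: d = ln(phi₀/phi) / k
d = ln(0.63/0.11) / 0.41 = ln(5.727) / 0.41 = 1.7452 / 0.41 = 4.257 km

4.26 km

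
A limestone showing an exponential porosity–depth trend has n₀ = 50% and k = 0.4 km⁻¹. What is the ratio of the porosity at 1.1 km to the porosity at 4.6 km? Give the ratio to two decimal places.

n(d₁)/n(d₂) = e^(−k·d₁)/e^(−k·d₂) = e^{k(d₂−d₁)}
= exp(0.4 × 3.5) = exp(1.4) = 4.0552

4.06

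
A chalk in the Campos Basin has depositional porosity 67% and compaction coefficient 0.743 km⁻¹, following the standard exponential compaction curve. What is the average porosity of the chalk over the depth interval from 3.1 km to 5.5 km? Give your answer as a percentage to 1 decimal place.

⟨phi⟩ = (1/(d₂−d₁)) ∫ phi₀ e^(−cd) dd = phi₀·(e^(−c·d₁) − e^(−c·d₂)) / (c·(d₂−d₁))
e^(−0.743×3.1) = 0.0999; e^(−0.743×5.5) = 0.0168
⟨phi⟩ = 0.67 × (0.0999 − 0.0168) / (0.743 × 2.4) = 0.67 × 0.0466 = 0.0312

3.1%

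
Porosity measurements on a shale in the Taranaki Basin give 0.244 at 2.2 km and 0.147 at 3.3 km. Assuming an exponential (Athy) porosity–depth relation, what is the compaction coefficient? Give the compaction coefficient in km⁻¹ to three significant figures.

0.461 km⁻¹

Athy: φ(z) = φ₀ e^(−cz) ⇒ φ₁/φ₂ = e^{c(z₂−z₁)} ⇒ c = ln(φ₁/φ₂)/(z₂−z₁)
c = ln(0.244/0.147) / (3.3 − 2.2) = ln(1.66) / 1.1 = 0.5067 / 1.1 = 0.4607 km⁻¹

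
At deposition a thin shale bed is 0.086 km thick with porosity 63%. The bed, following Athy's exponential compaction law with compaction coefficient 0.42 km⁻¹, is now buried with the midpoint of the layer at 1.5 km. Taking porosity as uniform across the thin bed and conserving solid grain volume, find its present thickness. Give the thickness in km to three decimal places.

0.048 km

Porosity at 1.5 km: φ = 0.63·exp(−0.42×1.5) = 0.3355
Solid-volume conservation: h(1−φ) = h₀(1−φ₀) ⇒ h = h₀·(1−φ₀)/(1−φ)
h = 0.086 × (1 − 0.63)/(1 − 0.3355) = 0.086 × 0.5568 = 0.0479 km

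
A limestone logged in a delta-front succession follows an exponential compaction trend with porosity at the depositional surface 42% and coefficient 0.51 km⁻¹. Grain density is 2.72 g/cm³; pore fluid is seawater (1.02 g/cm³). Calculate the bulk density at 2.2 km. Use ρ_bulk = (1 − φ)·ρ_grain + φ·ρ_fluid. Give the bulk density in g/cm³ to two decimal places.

Porosity at depth: phi = 0.42·exp(−0.51×2.2) = 0.42×0.3256 = 0.1368
Bulk density: ρ_b = (1−phi)ρ_g + phi·ρ_f = 0.8632×2.72 + 0.1368×1.02
       = 2.348 + 0.139 = 2.488 g/cm³

2.49 g/cm³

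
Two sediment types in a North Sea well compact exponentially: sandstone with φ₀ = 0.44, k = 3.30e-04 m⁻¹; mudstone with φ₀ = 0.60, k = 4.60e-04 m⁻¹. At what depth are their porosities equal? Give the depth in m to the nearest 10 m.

Working in km (1 km = 1000 m; k in km⁻¹ = k in m⁻¹ × 1000):
Set φ₀ₐ e^(−kₐd) = φ₀ᵦ e^(−kᵦd) ⇒ ln(φ₀ₐ/φ₀ᵦ) = (kₐ − kᵦ)·d
d = ln(0.44/0.6) / (0.33 − 0.46) = -0.3102 / -0.13 = 2.386 km

2390 m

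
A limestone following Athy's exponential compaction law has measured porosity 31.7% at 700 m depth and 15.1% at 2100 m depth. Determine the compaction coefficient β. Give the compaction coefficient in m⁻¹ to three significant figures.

0.000530 m⁻¹

Working in km (1 km = 1000 m; β in km⁻¹ = β in m⁻¹ × 1000):
Athy: n(d) = n₀ e^(−βd) ⇒ n₁/n₂ = e^{β(d₂−d₁)} ⇒ β = ln(n₁/n₂)/(d₂−d₁)
β = ln(0.317/0.151) / (2.1 − 0.7) = ln(2.099) / 1.4 = 0.7416 / 1.4 = 0.5297 km⁻¹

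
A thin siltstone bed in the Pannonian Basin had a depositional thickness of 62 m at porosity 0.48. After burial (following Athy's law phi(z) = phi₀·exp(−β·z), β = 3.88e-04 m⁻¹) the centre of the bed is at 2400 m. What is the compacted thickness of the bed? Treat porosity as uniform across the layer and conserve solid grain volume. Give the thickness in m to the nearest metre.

40 m

Working in km (1 km = 1000 m; β in km⁻¹ = β in m⁻¹ × 1000):
Porosity at 2.4 km: phi = 0.48·exp(−0.388×2.4) = 0.1892
Solid-volume conservation: h(1−phi) = h₀(1−phi₀) ⇒ h = h₀·(1−phi₀)/(1−phi)
h = 0.062 × (1 − 0.48)/(1 − 0.1892) = 0.062 × 0.6413 = 0.0398 km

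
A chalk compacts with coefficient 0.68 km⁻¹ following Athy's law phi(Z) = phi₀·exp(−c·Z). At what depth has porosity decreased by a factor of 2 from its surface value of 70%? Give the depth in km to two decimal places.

phi/phi₀ = 1/2 ⇒ exp(−c·Z) = 1/2 ⇒ Z = ln(2) / c
Z = 0.6931 / 0.68 = 1.019 km

1.02 km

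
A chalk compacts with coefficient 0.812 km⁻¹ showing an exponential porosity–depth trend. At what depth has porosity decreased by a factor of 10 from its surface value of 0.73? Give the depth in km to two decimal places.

φ/φ₀ = 1/10 ⇒ exp(−c·Z) = 1/10 ⇒ Z = ln(10) / c
Z = 2.3026 / 0.812 = 2.836 km

2.84 km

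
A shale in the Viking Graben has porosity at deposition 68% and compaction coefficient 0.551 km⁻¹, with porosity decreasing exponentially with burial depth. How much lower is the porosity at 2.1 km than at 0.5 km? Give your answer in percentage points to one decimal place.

30.2 percentage points

phi(0.5) = 0.68·e^(−0.551×0.5) = 0.5163
phi(2.1) = 0.68·e^(−0.551×2.1) = 0.2138
Δphi = 0.5163 − 0.2138 = 0.3025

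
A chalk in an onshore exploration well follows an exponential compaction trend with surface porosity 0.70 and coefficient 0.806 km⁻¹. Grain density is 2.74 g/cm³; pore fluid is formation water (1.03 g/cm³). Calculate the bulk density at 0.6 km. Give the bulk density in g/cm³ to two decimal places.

Porosity at depth: φ = 0.7·exp(−0.806×0.6) = 0.7×0.6166 = 0.4316
Bulk density: ρ_b = (1−φ)ρ_g + φ·ρ_f = 0.5684×2.74 + 0.4316×1.03
       = 1.557 + 0.445 = 2.002 g/cm³

2.00 g/cm³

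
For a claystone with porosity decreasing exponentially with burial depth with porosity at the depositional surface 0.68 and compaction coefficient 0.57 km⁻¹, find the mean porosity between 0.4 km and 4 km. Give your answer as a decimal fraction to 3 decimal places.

0.230

⟨φ⟩ = (1/(Z₂−Z₁)) ∫ φ₀ e^(−cZ) dZ = φ₀·(e^(−c·Z₁) − e^(−c·Z₂)) / (c·(Z₂−Z₁))
e^(−0.57×0.4) = 0.7961; e^(−0.57×4) = 0.1023
⟨φ⟩ = 0.68 × (0.7961 − 0.1023) / (0.57 × 3.6) = 0.68 × 0.3381 = 0.2299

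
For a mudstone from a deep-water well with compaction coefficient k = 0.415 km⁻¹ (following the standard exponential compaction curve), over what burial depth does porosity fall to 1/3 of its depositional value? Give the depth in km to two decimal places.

φ/φ₀ = 1/3 ⇒ exp(−k·d) = 1/3 ⇒ d = ln(3) / k
d = 1.0986 / 0.415 = 2.647 km

2.65 km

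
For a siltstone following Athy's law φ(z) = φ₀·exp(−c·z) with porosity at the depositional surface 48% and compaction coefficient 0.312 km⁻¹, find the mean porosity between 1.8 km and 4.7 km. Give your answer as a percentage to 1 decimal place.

18.0%

⟨φ⟩ = (1/(z₂−z₁)) ∫ φ₀ e^(−cz) dz = φ₀·(e^(−c·z₁) − e^(−c·z₂)) / (c·(z₂−z₁))
e^(−0.312×1.8) = 0.5703; e^(−0.312×4.7) = 0.2308
⟨φ⟩ = 0.48 × (0.5703 − 0.2308) / (0.312 × 2.9) = 0.48 × 0.3753 = 0.1801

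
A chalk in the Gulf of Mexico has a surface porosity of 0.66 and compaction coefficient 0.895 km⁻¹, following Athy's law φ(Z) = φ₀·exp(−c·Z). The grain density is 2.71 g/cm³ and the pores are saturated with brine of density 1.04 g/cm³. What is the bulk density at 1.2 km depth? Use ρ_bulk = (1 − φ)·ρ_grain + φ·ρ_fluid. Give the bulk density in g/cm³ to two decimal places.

2.33 g/cm³

Porosity at depth: φ = 0.66·exp(−0.895×1.2) = 0.66×0.3416 = 0.2255
Bulk density: ρ_b = (1−φ)ρ_g + φ·ρ_f = 0.7745×2.71 + 0.2255×1.04
       = 2.099 + 0.235 = 2.333 g/cm³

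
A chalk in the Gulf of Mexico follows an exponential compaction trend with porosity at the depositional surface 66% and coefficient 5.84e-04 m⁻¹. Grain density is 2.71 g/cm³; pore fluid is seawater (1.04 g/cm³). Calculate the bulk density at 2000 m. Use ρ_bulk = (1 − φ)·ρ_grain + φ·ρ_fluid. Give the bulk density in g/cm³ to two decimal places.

Working in km (1 km = 1000 m; β in km⁻¹ = β in m⁻¹ × 1000):
Porosity at depth: φ = 0.66·exp(−0.584×2) = 0.66×0.3110 = 0.2053
Bulk density: ρ_b = (1−φ)ρ_g + φ·ρ_f = 0.7947×2.71 + 0.2053×1.04
       = 2.154 + 0.213 = 2.367 g/cm³

2.37 g/cm³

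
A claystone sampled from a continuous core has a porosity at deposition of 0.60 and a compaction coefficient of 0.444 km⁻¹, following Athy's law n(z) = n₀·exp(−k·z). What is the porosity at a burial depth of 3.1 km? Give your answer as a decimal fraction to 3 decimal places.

0.151

n = n₀·exp(−k·z) = 0.6 × exp(−0.444 × 3.1) = 0.6 × exp(−1.376)
  = 0.6 × 0.2525 = 0.1515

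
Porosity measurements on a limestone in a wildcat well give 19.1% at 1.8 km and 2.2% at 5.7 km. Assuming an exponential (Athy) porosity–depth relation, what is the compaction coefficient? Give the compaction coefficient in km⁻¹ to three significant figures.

Athy: φ(Z) = φ₀ e^(−cZ) ⇒ φ₁/φ₂ = e^{c(Z₂−Z₁)} ⇒ c = ln(φ₁/φ₂)/(Z₂−Z₁)
c = ln(0.191/0.022) / (5.7 − 1.8) = ln(8.682) / 3.9 = 2.1612 / 3.9 = 0.5542 km⁻¹

0.554 km⁻¹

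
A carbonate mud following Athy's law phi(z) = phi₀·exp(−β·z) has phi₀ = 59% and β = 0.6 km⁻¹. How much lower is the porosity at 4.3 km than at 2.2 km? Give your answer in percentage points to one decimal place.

phi(2.2) = 0.59·e^(−0.6×2.2) = 0.1576
phi(4.3) = 0.59·e^(−0.6×4.3) = 0.0447
Δphi = 0.1576 − 0.0447 = 0.1129

11.3 percentage points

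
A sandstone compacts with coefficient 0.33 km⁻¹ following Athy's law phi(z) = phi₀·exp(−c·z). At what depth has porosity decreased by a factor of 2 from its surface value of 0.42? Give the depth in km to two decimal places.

2.10 km

phi/phi₀ = 1/2 ⇒ exp(−c·z) = 1/2 ⇒ z = ln(2) / c
z = 0.6931 / 0.33 = 2.100 km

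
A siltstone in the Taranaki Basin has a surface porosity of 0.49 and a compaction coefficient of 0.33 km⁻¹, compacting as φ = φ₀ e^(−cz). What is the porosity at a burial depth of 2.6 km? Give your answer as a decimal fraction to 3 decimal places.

0.208

φ = φ₀·exp(−c·z) = 0.49 × exp(−0.33 × 2.6) = 0.49 × exp(−0.858)
  = 0.49 × 0.4240 = 0.2078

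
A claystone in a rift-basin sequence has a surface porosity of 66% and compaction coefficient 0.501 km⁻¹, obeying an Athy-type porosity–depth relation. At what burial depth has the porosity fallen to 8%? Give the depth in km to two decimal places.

4.21 km

Invert Athy's law: d = ln(phi₀/phi) / c
d = ln(0.66/0.08) / 0.501 = ln(8.25) / 0.501 = 2.1102 / 0.501 = 4.212 km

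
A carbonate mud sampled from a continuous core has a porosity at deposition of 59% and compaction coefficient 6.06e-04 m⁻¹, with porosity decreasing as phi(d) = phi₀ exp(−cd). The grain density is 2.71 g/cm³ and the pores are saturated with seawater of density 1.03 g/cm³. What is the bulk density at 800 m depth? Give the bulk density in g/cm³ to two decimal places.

Working in km (1 km = 1000 m; c in km⁻¹ = c in m⁻¹ × 1000):
Porosity at depth: phi = 0.59·exp(−0.606×0.8) = 0.59×0.6158 = 0.3633
Bulk density: ρ_b = (1−phi)ρ_g + phi·ρ_f = 0.6367×2.71 + 0.3633×1.03
       = 1.725 + 0.374 = 2.100 g/cm³

2.10 g/cm³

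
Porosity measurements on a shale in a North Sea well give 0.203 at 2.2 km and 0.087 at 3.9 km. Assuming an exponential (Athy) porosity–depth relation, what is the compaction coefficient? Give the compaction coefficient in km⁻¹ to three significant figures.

0.498 km⁻¹

Athy: n(z) = n₀ e^(−kz) ⇒ n₁/n₂ = e^{k(z₂−z₁)} ⇒ k = ln(n₁/n₂)/(z₂−z₁)
k = ln(0.203/0.087) / (3.9 − 2.2) = ln(2.333) / 1.7 = 0.8473 / 1.7 = 0.4984 km⁻¹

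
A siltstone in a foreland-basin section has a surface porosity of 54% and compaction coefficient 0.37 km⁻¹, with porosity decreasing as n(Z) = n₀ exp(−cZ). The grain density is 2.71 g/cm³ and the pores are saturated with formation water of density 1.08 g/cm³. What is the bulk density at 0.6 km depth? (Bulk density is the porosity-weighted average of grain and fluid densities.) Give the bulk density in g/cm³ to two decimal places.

2.01 g/cm³

Porosity at depth: n = 0.54·exp(−0.37×0.6) = 0.54×0.8009 = 0.4325
Bulk density: ρ_b = (1−n)ρ_g + n·ρ_f = 0.5675×2.71 + 0.4325×1.08
       = 1.538 + 0.467 = 2.005 g/cm³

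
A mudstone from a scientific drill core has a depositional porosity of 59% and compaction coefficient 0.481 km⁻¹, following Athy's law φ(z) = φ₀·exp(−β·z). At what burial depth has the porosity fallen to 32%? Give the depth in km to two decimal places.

1.27 km

Invert Athy's law: z = ln(φ₀/φ) / β
z = ln(0.59/0.32) / 0.481 = ln(1.844) / 0.481 = 0.6118 / 0.481 = 1.272 km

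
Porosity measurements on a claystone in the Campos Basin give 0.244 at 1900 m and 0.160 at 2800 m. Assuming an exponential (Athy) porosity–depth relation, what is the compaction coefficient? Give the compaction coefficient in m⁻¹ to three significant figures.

Working in km (1 km = 1000 m; c in km⁻¹ = c in m⁻¹ × 1000):
Athy: n(Z) = n₀ e^(−cZ) ⇒ n₁/n₂ = e^{c(Z₂−Z₁)} ⇒ c = ln(n₁/n₂)/(Z₂−Z₁)
c = ln(0.244/0.16) / (2.8 − 1.9) = ln(1.525) / 0.9 = 0.4220 / 0.9 = 0.4689 km⁻¹

0.000469 m⁻¹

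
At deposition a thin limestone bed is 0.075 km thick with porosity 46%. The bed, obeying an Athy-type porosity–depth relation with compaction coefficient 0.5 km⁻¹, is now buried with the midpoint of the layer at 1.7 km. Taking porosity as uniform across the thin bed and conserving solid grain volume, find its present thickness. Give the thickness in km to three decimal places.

Porosity at 1.7 km: φ = 0.46·exp(−0.5×1.7) = 0.1966
Solid-volume conservation: h(1−φ) = h₀(1−φ₀) ⇒ h = h₀·(1−φ₀)/(1−φ)
h = 0.075 × (1 − 0.46)/(1 − 0.1966) = 0.075 × 0.6722 = 0.0504 km

0.050 km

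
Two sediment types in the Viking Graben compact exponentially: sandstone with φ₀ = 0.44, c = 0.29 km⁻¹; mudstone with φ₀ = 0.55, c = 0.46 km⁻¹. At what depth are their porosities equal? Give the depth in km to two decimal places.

Set φ₀ₐ e^(−cₐz) = φ₀ᵦ e^(−cᵦz) ⇒ ln(φ₀ₐ/φ₀ᵦ) = (cₐ − cᵦ)·z
z = ln(0.44/0.55) / (0.29 − 0.46) = -0.2231 / -0.17 = 1.313 km

1.31 km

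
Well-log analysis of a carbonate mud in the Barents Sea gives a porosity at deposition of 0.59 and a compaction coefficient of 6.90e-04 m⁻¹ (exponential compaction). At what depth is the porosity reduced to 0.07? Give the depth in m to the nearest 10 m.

Working in km (1 km = 1000 m; β in km⁻¹ = β in m⁻¹ × 1000):
Invert Athy's law: z = ln(phi₀/phi) / β
z = ln(0.59/0.07) / 0.69 = ln(8.429) / 0.69 = 2.1316 / 0.69 = 3.089 km

3090 m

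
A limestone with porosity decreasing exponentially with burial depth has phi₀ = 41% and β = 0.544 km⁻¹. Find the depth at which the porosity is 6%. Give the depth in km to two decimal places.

3.53 km

Invert Athy's law: Z = ln(phi₀/phi) / β
Z = ln(0.41/0.06) / 0.544 = ln(6.833) / 0.544 = 1.9218 / 0.544 = 3.533 km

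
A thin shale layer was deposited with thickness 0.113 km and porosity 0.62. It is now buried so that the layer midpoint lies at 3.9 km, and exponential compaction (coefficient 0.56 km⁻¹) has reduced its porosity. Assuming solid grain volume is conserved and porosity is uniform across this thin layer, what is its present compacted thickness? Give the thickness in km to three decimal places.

0.046 km

Porosity at 3.9 km: phi = 0.62·exp(−0.56×3.9) = 0.0698
Solid-volume conservation: h(1−phi) = h₀(1−phi₀) ⇒ h = h₀·(1−phi₀)/(1−phi)
h = 0.113 × (1 − 0.62)/(1 − 0.0698) = 0.113 × 0.4085 = 0.0462 km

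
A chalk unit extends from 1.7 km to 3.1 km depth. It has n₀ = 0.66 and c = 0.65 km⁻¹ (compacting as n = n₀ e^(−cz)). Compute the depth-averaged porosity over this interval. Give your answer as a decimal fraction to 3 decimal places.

0.144

⟨n⟩ = (1/(z₂−z₁)) ∫ n₀ e^(−cz) dz = n₀·(e^(−c·z₁) − e^(−c·z₂)) / (c·(z₂−z₁))
e^(−0.65×1.7) = 0.3312; e^(−0.65×3.1) = 0.1333
⟨n⟩ = 0.66 × (0.3312 − 0.1333) / (0.65 × 1.4) = 0.66 × 0.2175 = 0.1435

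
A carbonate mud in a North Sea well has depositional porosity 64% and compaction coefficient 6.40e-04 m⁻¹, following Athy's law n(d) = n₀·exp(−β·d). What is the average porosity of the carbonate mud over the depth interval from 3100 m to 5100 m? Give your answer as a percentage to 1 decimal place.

Working in km (1 km = 1000 m; β in km⁻¹ = β in m⁻¹ × 1000):
⟨n⟩ = (1/(d₂−d₁)) ∫ n₀ e^(−βd) dd = n₀·(e^(−β·d₁) − e^(−β·d₂)) / (β·(d₂−d₁))
e^(−0.64×3.1) = 0.1375; e^(−0.64×5.1) = 0.0382
⟨n⟩ = 0.64 × (0.1375 − 0.0382) / (0.64 × 2) = 0.64 × 0.0776 = 0.0496

5.0%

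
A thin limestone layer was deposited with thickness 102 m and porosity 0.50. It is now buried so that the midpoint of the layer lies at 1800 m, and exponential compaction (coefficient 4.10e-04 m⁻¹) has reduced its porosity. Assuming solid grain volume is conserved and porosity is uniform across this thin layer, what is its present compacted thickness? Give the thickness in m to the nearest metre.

Working in km (1 km = 1000 m; β in km⁻¹ = β in m⁻¹ × 1000):
Porosity at 1.8 km: φ = 0.5·exp(−0.41×1.8) = 0.2390
Solid-volume conservation: h(1−φ) = h₀(1−φ₀) ⇒ h = h₀·(1−φ₀)/(1−φ)
h = 0.102 × (1 − 0.5)/(1 − 0.2390) = 0.102 × 0.6571 = 0.0670 km

67 m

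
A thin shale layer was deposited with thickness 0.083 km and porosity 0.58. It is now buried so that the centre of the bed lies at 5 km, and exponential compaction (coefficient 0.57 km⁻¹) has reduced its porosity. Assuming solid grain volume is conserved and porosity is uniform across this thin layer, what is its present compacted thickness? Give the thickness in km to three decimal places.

0.036 km

Porosity at 5 km: phi = 0.58·exp(−0.57×5) = 0.0335
Solid-volume conservation: h(1−phi) = h₀(1−phi₀) ⇒ h = h₀·(1−phi₀)/(1−phi)
h = 0.083 × (1 − 0.58)/(1 − 0.0335) = 0.083 × 0.4346 = 0.0361 km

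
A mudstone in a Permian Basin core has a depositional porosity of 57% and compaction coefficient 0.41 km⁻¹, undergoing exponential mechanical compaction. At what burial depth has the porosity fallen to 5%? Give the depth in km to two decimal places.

5.94 km

Invert Athy's law: Z = ln(φ₀/φ) / k
Z = ln(0.57/0.05) / 0.41 = ln(11.4) / 0.41 = 2.4336 / 0.41 = 5.936 km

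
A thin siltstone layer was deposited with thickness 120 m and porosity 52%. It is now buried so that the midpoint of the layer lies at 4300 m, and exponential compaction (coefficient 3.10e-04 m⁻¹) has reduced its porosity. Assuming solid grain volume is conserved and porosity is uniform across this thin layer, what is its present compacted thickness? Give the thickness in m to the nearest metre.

67 m

Working in km (1 km = 1000 m; c in km⁻¹ = c in m⁻¹ × 1000):
Porosity at 4.3 km: φ = 0.52·exp(−0.31×4.3) = 0.1371
Solid-volume conservation: h(1−φ) = h₀(1−φ₀) ⇒ h = h₀·(1−φ₀)/(1−φ)
h = 0.12 × (1 − 0.52)/(1 − 0.1371) = 0.12 × 0.5563 = 0.0668 km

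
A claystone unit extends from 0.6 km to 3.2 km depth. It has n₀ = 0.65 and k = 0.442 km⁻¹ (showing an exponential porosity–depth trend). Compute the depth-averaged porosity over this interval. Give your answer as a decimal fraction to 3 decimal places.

0.296

⟨n⟩ = (1/(d₂−d₁)) ∫ n₀ e^(−kd) dd = n₀·(e^(−k·d₁) − e^(−k·d₂)) / (k·(d₂−d₁))
e^(−0.442×0.6) = 0.7671; e^(−0.442×3.2) = 0.2431
⟨n⟩ = 0.65 × (0.7671 − 0.2431) / (0.442 × 2.6) = 0.65 × 0.4560 = 0.2964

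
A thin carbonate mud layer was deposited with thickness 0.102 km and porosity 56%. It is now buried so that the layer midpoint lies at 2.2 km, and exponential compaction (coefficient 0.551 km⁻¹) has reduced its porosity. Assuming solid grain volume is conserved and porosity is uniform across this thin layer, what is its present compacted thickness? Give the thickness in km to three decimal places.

0.054 km

Porosity at 2.2 km: φ = 0.56·exp(−0.551×2.2) = 0.1666
Solid-volume conservation: h(1−φ) = h₀(1−φ₀) ⇒ h = h₀·(1−φ₀)/(1−φ)
h = 0.102 × (1 − 0.56)/(1 − 0.1666) = 0.102 × 0.5280 = 0.0539 km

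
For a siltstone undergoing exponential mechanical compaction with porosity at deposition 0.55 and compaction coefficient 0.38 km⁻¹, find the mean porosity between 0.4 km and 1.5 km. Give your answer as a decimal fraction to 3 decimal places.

⟨φ⟩ = (1/(Z₂−Z₁)) ∫ φ₀ e^(−cZ) dZ = φ₀·(e^(−c·Z₁) − e^(−c·Z₂)) / (c·(Z₂−Z₁))
e^(−0.38×0.4) = 0.8590; e^(−0.38×1.5) = 0.5655
⟨φ⟩ = 0.55 × (0.8590 − 0.5655) / (0.38 × 1.1) = 0.55 × 0.7021 = 0.3861

0.386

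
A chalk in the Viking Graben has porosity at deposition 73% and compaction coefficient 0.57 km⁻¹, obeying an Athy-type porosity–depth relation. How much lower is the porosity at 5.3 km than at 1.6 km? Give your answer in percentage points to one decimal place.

25.8 percentage points

φ(1.6) = 0.73·e^(−0.57×1.6) = 0.2933
φ(5.3) = 0.73·e^(−0.57×5.3) = 0.0356
Δφ = 0.2933 − 0.0356 = 0.2577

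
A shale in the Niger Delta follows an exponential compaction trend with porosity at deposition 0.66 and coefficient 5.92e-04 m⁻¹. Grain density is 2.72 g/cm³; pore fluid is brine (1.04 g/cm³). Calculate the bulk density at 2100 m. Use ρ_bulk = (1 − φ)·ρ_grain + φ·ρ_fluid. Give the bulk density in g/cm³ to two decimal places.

Working in km (1 km = 1000 m; c in km⁻¹ = c in m⁻¹ × 1000):
Porosity at depth: phi = 0.66·exp(−0.592×2.1) = 0.66×0.2885 = 0.1904
Bulk density: ρ_b = (1−phi)ρ_g + phi·ρ_f = 0.8096×2.72 + 0.1904×1.04
       = 2.202 + 0.198 = 2.400 g/cm³

2.40 g/cm³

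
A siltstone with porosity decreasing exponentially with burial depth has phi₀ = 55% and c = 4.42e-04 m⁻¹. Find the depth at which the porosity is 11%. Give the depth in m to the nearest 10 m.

3640 m

Working in km (1 km = 1000 m; c in km⁻¹ = c in m⁻¹ × 1000):
Invert Athy's law: Z = ln(phi₀/phi) / c
Z = ln(0.55/0.11) / 0.442 = ln(5) / 0.442 = 1.6094 / 0.442 = 3.641 km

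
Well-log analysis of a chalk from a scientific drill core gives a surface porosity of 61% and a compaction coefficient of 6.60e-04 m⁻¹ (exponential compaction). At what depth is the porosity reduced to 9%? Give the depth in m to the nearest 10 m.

2900 m

Working in km (1 km = 1000 m; c in km⁻¹ = c in m⁻¹ × 1000):
Invert Athy's law: Z = ln(phi₀/phi) / c
Z = ln(0.61/0.09) / 0.66 = ln(6.778) / 0.66 = 1.9136 / 0.66 = 2.899 km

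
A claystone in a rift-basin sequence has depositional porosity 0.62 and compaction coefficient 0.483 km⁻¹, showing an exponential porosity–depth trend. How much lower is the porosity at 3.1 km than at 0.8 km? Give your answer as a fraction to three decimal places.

phi(0.8) = 0.62·e^(−0.483×0.8) = 0.4213
phi(3.1) = 0.62·e^(−0.483×3.1) = 0.1387
Δphi = 0.4213 − 0.1387 = 0.2826

0.283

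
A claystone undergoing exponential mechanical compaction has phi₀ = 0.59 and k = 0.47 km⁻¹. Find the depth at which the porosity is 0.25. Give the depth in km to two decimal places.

Invert Athy's law: d = ln(phi₀/phi) / k
d = ln(0.59/0.25) / 0.47 = ln(2.36) / 0.47 = 0.8587 / 0.47 = 1.827 km

1.83 km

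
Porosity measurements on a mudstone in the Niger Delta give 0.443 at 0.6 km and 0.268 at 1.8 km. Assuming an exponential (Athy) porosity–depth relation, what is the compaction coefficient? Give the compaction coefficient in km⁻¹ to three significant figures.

Athy: n(d) = n₀ e^(−βd) ⇒ n₁/n₂ = e^{β(d₂−d₁)} ⇒ β = ln(n₁/n₂)/(d₂−d₁)
β = ln(0.443/0.268) / (1.8 − 0.6) = ln(1.653) / 1.2 = 0.5026 / 1.2 = 0.4188 km⁻¹

0.419 km⁻¹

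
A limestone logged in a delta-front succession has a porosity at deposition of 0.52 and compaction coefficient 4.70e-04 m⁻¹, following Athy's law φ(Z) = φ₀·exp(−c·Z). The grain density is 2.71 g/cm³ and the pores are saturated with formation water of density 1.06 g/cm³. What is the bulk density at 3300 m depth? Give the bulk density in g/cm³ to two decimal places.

Working in km (1 km = 1000 m; c in km⁻¹ = c in m⁻¹ × 1000):
Porosity at depth: φ = 0.52·exp(−0.47×3.3) = 0.52×0.2120 = 0.1103
Bulk density: ρ_b = (1−φ)ρ_g + φ·ρ_f = 0.8897×2.71 + 0.1103×1.06
       = 2.411 + 0.117 = 2.528 g/cm³

2.53 g/cm³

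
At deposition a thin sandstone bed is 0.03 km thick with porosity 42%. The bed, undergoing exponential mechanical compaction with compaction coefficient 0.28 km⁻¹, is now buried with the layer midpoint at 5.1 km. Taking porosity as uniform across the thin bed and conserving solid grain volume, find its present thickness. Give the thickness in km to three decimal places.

Porosity at 5.1 km: phi = 0.42·exp(−0.28×5.1) = 0.1007
Solid-volume conservation: h(1−phi) = h₀(1−phi₀) ⇒ h = h₀·(1−phi₀)/(1−phi)
h = 0.03 × (1 − 0.42)/(1 − 0.1007) = 0.03 × 0.6450 = 0.0193 km

0.019 km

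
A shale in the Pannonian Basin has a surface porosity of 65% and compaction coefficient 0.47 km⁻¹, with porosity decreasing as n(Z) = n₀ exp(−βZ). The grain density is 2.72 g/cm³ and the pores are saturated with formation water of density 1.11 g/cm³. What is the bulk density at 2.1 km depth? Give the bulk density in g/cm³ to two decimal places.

2.33 g/cm³

Porosity at depth: n = 0.65·exp(−0.47×2.1) = 0.65×0.3727 = 0.2423
Bulk density: ρ_b = (1−n)ρ_g + n·ρ_f = 0.7577×2.72 + 0.2423×1.11
       = 2.061 + 0.269 = 2.330 g/cm³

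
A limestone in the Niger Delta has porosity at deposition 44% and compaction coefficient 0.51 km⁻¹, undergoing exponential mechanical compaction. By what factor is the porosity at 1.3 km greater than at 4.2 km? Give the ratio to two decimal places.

4.39

φ(Z₁)/φ(Z₂) = e^(−k·Z₁)/e^(−k·Z₂) = e^{k(Z₂−Z₁)}
= exp(0.51 × 2.9) = exp(1.479) = 4.3886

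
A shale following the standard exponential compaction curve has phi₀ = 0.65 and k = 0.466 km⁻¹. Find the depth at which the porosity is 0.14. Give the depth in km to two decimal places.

Invert Athy's law: d = ln(phi₀/phi) / k
d = ln(0.65/0.14) / 0.466 = ln(4.643) / 0.466 = 1.5353 / 0.466 = 3.295 km

3.29 km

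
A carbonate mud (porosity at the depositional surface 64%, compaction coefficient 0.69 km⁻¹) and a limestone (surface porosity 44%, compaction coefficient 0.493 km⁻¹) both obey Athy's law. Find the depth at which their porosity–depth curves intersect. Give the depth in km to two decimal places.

Set phi₀ₐ e^(−kₐz) = phi₀ᵦ e^(−kᵦz) ⇒ ln(phi₀ₐ/phi₀ᵦ) = (kₐ − kᵦ)·z
z = ln(0.64/0.44) / (0.69 − 0.493) = 0.3747 / 0.197 = 1.902 km

1.90 km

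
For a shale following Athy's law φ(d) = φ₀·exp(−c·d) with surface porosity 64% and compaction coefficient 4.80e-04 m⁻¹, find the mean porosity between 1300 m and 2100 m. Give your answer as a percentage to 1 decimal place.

28.5%

Working in km (1 km = 1000 m; c in km⁻¹ = c in m⁻¹ × 1000):
⟨φ⟩ = (1/(d₂−d₁)) ∫ φ₀ e^(−cd) dd = φ₀·(e^(−c·d₁) − e^(−c·d₂)) / (c·(d₂−d₁))
e^(−0.48×1.3) = 0.5358; e^(−0.48×2.1) = 0.3649
⟨φ⟩ = 0.64 × (0.5358 − 0.3649) / (0.48 × 0.8) = 0.64 × 0.4449 = 0.2847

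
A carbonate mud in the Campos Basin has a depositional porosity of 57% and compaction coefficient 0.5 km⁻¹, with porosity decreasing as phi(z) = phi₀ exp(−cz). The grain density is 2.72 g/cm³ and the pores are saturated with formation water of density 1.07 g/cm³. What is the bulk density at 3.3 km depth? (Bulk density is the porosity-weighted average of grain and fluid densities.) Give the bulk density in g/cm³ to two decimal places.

Porosity at depth: phi = 0.57·exp(−0.5×3.3) = 0.57×0.1920 = 0.1095
Bulk density: ρ_b = (1−phi)ρ_g + phi·ρ_f = 0.8905×2.72 + 0.1095×1.07
       = 2.422 + 0.117 = 2.539 g/cm³

2.54 g/cm³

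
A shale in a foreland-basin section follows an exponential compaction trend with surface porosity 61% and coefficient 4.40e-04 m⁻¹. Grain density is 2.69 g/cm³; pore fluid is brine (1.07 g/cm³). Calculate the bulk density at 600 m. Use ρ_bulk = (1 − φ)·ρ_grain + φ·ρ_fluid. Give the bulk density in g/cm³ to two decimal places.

1.93 g/cm³

Working in km (1 km = 1000 m; k in km⁻¹ = k in m⁻¹ × 1000):
Porosity at depth: n = 0.61·exp(−0.44×0.6) = 0.61×0.7680 = 0.4685
Bulk density: ρ_b = (1−n)ρ_g + n·ρ_f = 0.5315×2.69 + 0.4685×1.07
       = 1.430 + 0.501 = 1.931 g/cm³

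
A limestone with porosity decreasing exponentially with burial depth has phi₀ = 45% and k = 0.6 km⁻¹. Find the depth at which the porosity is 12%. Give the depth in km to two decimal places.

2.20 km

Invert Athy's law: z = ln(phi₀/phi) / k
z = ln(0.45/0.12) / 0.6 = ln(3.75) / 0.6 = 1.3218 / 0.6 = 2.203 km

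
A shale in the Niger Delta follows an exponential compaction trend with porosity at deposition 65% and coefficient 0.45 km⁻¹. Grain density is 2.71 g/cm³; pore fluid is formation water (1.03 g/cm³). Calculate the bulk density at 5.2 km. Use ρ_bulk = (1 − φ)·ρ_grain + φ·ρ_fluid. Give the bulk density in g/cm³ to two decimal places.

2.60 g/cm³

Porosity at depth: n = 0.65·exp(−0.45×5.2) = 0.65×0.0963 = 0.0626
Bulk density: ρ_b = (1−n)ρ_g + n·ρ_f = 0.9374×2.71 + 0.0626×1.03
       = 2.540 + 0.064 = 2.605 g/cm³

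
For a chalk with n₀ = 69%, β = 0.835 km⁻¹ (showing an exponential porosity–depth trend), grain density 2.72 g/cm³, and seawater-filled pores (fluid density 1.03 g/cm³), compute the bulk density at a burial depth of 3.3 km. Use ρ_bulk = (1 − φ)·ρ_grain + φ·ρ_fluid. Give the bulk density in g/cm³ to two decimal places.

Porosity at depth: n = 0.69·exp(−0.835×3.3) = 0.69×0.0636 = 0.0439
Bulk density: ρ_b = (1−n)ρ_g + n·ρ_f = 0.9561×2.72 + 0.0439×1.03
       = 2.601 + 0.045 = 2.646 g/cm³

2.65 g/cm³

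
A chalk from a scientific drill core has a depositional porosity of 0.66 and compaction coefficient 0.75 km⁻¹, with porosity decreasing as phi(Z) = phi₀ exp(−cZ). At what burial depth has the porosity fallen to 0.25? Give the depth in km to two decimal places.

Invert Athy's law: Z = ln(phi₀/phi) / c
Z = ln(0.66/0.25) / 0.75 = ln(2.64) / 0.75 = 0.9708 / 0.75 = 1.294 km

1.29 km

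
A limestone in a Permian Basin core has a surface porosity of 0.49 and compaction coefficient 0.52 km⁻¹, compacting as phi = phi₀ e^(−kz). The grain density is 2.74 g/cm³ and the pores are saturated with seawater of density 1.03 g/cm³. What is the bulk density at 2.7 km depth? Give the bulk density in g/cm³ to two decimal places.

Porosity at depth: phi = 0.49·exp(−0.52×2.7) = 0.49×0.2456 = 0.1204
Bulk density: ρ_b = (1−phi)ρ_g + phi·ρ_f = 0.8796×2.74 + 0.1204×1.03
       = 2.410 + 0.124 = 2.534 g/cm³

2.53 g/cm³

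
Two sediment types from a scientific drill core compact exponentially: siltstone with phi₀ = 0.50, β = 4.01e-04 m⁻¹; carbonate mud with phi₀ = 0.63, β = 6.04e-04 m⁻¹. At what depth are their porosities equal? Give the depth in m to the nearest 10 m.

Working in km (1 km = 1000 m; β in km⁻¹ = β in m⁻¹ × 1000):
Set phi₀ₐ e^(−βₐZ) = phi₀ᵦ e^(−βᵦZ) ⇒ ln(phi₀ₐ/phi₀ᵦ) = (βₐ − βᵦ)·Z
Z = ln(0.5/0.63) / (0.401 − 0.604) = -0.2311 / -0.203 = 1.138 km

1140 m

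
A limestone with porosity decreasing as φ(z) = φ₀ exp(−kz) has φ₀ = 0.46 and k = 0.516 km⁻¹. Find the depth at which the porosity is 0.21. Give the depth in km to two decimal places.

Invert Athy's law: z = ln(φ₀/φ) / k
z = ln(0.46/0.21) / 0.516 = ln(2.19) / 0.516 = 0.7841 / 0.516 = 1.520 km

1.52 km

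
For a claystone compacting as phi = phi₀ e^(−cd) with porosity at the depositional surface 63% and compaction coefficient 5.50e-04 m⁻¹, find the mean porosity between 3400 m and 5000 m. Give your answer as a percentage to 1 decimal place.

Working in km (1 km = 1000 m; c in km⁻¹ = c in m⁻¹ × 1000):
⟨phi⟩ = (1/(d₂−d₁)) ∫ phi₀ e^(−cd) dd = phi₀·(e^(−c·d₁) − e^(−c·d₂)) / (c·(d₂−d₁))
e^(−0.55×3.4) = 0.1541; e^(−0.55×5) = 0.0639
⟨phi⟩ = 0.63 × (0.1541 − 0.0639) / (0.55 × 1.6) = 0.63 × 0.1025 = 0.0646

6.5%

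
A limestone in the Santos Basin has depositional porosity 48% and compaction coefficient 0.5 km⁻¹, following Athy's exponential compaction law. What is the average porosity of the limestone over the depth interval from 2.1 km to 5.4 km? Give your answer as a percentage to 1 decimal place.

⟨phi⟩ = (1/(Z₂−Z₁)) ∫ phi₀ e^(−kZ) dZ = phi₀·(e^(−k·Z₁) − e^(−k·Z₂)) / (k·(Z₂−Z₁))
e^(−0.5×2.1) = 0.3499; e^(−0.5×5.4) = 0.0672
⟨phi⟩ = 0.48 × (0.3499 − 0.0672) / (0.5 × 3.3) = 0.48 × 0.1714 = 0.0822

8.2%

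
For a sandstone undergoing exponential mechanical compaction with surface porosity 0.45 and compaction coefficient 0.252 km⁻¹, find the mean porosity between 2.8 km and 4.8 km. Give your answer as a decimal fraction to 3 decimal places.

0.175

⟨φ⟩ = (1/(Z₂−Z₁)) ∫ φ₀ e^(−kZ) dZ = φ₀·(e^(−k·Z₁) − e^(−k·Z₂)) / (k·(Z₂−Z₁))
e^(−0.252×2.8) = 0.4938; e^(−0.252×4.8) = 0.2983
⟨φ⟩ = 0.45 × (0.4938 − 0.2983) / (0.252 × 2) = 0.45 × 0.3879 = 0.1745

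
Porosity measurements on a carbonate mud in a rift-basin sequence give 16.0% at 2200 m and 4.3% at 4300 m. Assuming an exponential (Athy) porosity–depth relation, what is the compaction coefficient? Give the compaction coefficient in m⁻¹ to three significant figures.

0.000626 m⁻¹

Working in km (1 km = 1000 m; β in km⁻¹ = β in m⁻¹ × 1000):
Athy: phi(d) = phi₀ e^(−βd) ⇒ phi₁/phi₂ = e^{β(d₂−d₁)} ⇒ β = ln(phi₁/phi₂)/(d₂−d₁)
β = ln(0.16/0.043) / (4.3 − 2.2) = ln(3.721) / 2.1 = 1.3140 / 2.1 = 0.6257 km⁻¹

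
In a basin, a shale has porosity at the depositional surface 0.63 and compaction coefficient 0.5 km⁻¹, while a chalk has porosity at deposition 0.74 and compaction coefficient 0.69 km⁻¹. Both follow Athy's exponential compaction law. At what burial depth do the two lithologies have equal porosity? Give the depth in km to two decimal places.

0.85 km

Set φ₀ₐ e^(−kₐZ) = φ₀ᵦ e^(−kᵦZ) ⇒ ln(φ₀ₐ/φ₀ᵦ) = (kₐ − kᵦ)·Z
Z = ln(0.63/0.74) / (0.5 − 0.69) = -0.1609 / -0.19 = 0.847 km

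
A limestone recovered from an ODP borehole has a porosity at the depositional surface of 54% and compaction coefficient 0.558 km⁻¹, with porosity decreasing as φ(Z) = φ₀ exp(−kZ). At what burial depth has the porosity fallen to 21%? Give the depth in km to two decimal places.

1.69 km

Invert Athy's law: Z = ln(φ₀/φ) / k
Z = ln(0.54/0.21) / 0.558 = ln(2.571) / 0.558 = 0.9445 / 0.558 = 1.693 km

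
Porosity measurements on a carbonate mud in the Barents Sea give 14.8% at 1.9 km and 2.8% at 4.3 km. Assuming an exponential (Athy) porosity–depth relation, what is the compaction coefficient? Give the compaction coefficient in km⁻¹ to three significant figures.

0.694 km⁻¹

Athy: n(z) = n₀ e^(−βz) ⇒ n₁/n₂ = e^{β(z₂−z₁)} ⇒ β = ln(n₁/n₂)/(z₂−z₁)
β = ln(0.148/0.028) / (4.3 − 1.9) = ln(5.286) / 2.4 = 1.6650 / 2.4 = 0.6938 km⁻¹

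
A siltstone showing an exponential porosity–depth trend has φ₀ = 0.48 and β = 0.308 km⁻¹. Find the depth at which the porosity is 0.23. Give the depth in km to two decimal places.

Invert Athy's law: d = ln(φ₀/φ) / β
d = ln(0.48/0.23) / 0.308 = ln(2.087) / 0.308 = 0.7357 / 0.308 = 2.389 km

2.39 km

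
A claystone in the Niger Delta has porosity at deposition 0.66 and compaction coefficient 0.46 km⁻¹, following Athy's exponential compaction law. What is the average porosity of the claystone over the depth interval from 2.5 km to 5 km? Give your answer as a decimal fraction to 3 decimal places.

0.124

⟨n⟩ = (1/(d₂−d₁)) ∫ n₀ e^(−cd) dd = n₀·(e^(−c·d₁) − e^(−c·d₂)) / (c·(d₂−d₁))
e^(−0.46×2.5) = 0.3166; e^(−0.46×5) = 0.1003
⟨n⟩ = 0.66 × (0.3166 − 0.1003) / (0.46 × 2.5) = 0.66 × 0.1882 = 0.1242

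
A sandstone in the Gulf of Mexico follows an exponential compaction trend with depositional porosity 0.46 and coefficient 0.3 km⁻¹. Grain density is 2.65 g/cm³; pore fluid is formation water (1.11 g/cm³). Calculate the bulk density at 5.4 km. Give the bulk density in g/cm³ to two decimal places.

Porosity at depth: n = 0.46·exp(−0.3×5.4) = 0.46×0.1979 = 0.0910
Bulk density: ρ_b = (1−n)ρ_g + n·ρ_f = 0.9090×2.65 + 0.0910×1.11
       = 2.409 + 0.101 = 2.510 g/cm³

2.51 g/cm³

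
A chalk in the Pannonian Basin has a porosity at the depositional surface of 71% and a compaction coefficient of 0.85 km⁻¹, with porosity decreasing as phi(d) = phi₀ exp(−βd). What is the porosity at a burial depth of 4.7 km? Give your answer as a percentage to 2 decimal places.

phi = phi₀·exp(−β·d) = 0.71 × exp(−0.85 × 4.7) = 0.71 × exp(−3.995)
  = 0.71 × 0.0184 = 0.0131

1.31%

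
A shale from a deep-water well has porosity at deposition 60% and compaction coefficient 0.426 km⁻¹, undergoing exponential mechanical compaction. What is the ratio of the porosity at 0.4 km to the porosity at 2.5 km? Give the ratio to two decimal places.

φ(Z₁)/φ(Z₂) = e^(−k·Z₁)/e^(−k·Z₂) = e^{k(Z₂−Z₁)}
= exp(0.426 × 2.1) = exp(0.8946) = 2.4464

2.45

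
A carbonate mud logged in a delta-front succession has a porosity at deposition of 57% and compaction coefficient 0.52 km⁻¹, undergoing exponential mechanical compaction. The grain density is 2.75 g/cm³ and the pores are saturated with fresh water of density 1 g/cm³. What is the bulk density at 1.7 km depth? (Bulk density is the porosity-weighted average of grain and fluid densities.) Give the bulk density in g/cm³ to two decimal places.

Porosity at depth: φ = 0.57·exp(−0.52×1.7) = 0.57×0.4131 = 0.2355
Bulk density: ρ_b = (1−φ)ρ_g + φ·ρ_f = 0.7645×2.75 + 0.2355×1
       = 2.102 + 0.235 = 2.338 g/cm³

2.34 g/cm³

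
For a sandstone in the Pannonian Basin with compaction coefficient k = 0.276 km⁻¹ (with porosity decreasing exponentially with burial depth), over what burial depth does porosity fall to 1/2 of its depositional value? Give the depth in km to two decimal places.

2.51 km

phi/phi₀ = 1/2 ⇒ exp(−k·Z) = 1/2 ⇒ Z = ln(2) / k
Z = 0.6931 / 0.276 = 2.511 km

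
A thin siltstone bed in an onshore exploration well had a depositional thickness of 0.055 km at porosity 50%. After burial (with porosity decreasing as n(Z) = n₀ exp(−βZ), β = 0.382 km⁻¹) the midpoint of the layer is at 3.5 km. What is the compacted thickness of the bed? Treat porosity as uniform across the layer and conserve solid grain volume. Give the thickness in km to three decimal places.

Porosity at 3.5 km: n = 0.5·exp(−0.382×3.5) = 0.1313
Solid-volume conservation: h(1−n) = h₀(1−n₀) ⇒ h = h₀·(1−n₀)/(1−n)
h = 0.055 × (1 − 0.5)/(1 − 0.1313) = 0.055 × 0.5756 = 0.0317 km

0.032 km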